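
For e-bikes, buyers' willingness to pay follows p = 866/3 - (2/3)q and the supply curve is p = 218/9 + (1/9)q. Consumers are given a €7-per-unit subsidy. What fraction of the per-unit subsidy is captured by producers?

Producer share = 1/7

Pre-subsidy: 866/3 - (2/3)q = 218/9 + (1/9)q gives q* = 340 and p* = 62.
With the rebate, buyers effectively pay pb = ps − 7, where ps is the price sellers receive.
On the curves, pb = 866/3 - (2/3)q and ps = 218/9 + (1/9)q; the wedge ps − pb = 7 gives 218/9 + (1/9)q − (866/3 - (2/3)q) = 7, so q' = 349.
Then pb = 866/3 − (2/3)·349 = 56 and ps = 218/9 + (1/9)·349 = 63.
Buyers' price falls by p* − pb = 62 − 56 = 6; sellers' price rises by ps − p* = 63 − 62 = 1.
So producers capture 1/7 = 1/7 of each unit of subsidy.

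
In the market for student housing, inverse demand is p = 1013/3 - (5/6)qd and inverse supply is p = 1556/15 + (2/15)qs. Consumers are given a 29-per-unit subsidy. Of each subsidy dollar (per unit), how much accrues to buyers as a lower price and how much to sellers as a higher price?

Buyers gain 25 per unit; sellers gain 4 per unit

Pre-subsidy: 1013/3 - (5/6)q = 1556/15 + (2/15)q gives q* = 242 and p* = 136.
With the rebate, buyers effectively pay pb = ps − 29, where ps is the price sellers receive.
On the curves, pb = 1013/3 - (5/6)q and ps = 1556/15 + (2/15)q; the wedge ps − pb = 29 gives 1556/15 + (2/15)q − (1013/3 - (5/6)q) = 29, so q' = 272.
Then pb = 1013/3 − (5/6)·272 = 111 and ps = 1556/15 + (2/15)·272 = 140.
Buyers' price falls by p* − pb = 136 − 111 = 25; sellers' price rises by ps − p* = 140 − 136 = 4.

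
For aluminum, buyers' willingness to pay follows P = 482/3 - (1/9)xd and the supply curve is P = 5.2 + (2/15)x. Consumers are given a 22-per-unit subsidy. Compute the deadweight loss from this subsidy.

Pre-subsidy: 482/3 - (1/9)x = 5.2 + (2/15)x gives x* = 636 and P* = 90.
With the rebate, buyers effectively pay Pb = Ps − 22, where Ps is the price sellers receive.
On the curves, Pb = 482/3 - (1/9)x and Ps = 5.2 + (2/15)x; the wedge Ps − Pb = 22 gives 5.2 + (2/15)x − (482/3 - (1/9)x) = 22, so x' = 726.
Then Pb = 482/3 − (1/9)·726 = 80 and Ps = 5.2 + (2/15)·726 = 102.
The subsidy expands output by 726 − 636 = 90 past the efficient level; on those units the gap between marginal cost and willingness to pay runs from 0 up to 22.
DWL = ½ × 22 × 90 = 990.

Deadweight loss = 990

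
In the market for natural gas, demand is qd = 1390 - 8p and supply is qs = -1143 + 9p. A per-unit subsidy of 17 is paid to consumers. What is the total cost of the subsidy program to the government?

Pre-subsidy: 1390 - 8p = -1143 + 9p gives p* = 149, q* = 198.
With the rebate, buyers effectively pay pb = ps − 17, where ps is the price sellers receive.
Demand in terms of ps becomes qd = 1390 − 8(ps − 17) = 1526 - 8ps. Setting this equal to supply: 1526 - 8ps = -1143 + 9ps, so ps = 157.
Buyers pay pb = 157 − 17 = 140; q' = -1143 + 9·157 = 270.
Government outlay = subsidy × quantity = 17 × 270 = 4590.

Government cost = 4590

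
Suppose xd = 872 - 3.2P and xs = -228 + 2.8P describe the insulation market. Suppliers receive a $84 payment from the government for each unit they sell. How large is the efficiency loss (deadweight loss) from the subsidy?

Deadweight loss = $5268.48

Pre-subsidy: 872 - 3.2P = -228 + 2.8P gives P* = 550/3, x* = 856/3.
With the subsidy, sellers receive Ps = Pb + 84 for each unit, where Pb is the price buyers pay.
Supply in terms of Pb becomes xs = -228 + 2.8(Pb + 84) = 7.2 + 2.8Pb. Setting this equal to demand: 872 - 3.2Pb = 7.2 + 2.8Pb, so Pb = 2162/15.
Sellers receive Ps = 2162/15 + 84 = 3422/15; x' = 872 − 3.2·(2162/15) = 30808/75.
The subsidy expands output by 30808/75 − 856/3 = 125.44 past the efficient level; on those units the gap between marginal cost and willingness to pay runs from 0 up to 84.
DWL = ½ × 84 × 125.44 = 5268.48.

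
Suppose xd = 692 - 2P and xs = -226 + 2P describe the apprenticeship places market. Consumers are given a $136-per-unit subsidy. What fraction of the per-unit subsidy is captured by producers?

Pre-subsidy: 692 - 2P = -226 + 2P gives P* = 229.5, x* = 233.
With the rebate, buyers effectively pay Pb = Ps − 136, where Ps is the price sellers receive.
Demand in terms of Ps becomes xd = 692 − 2(Ps − 136) = 964 - 2Ps. Setting this equal to supply: 964 - 2Ps = -226 + 2Ps, so Ps = 297.5.
Buyers pay Pb = 297.5 − 136 = 161.5; x' = -226 + 2·297.5 = 369.
Buyers' price falls by P* − Pb = 229.5 − 161.5 = 68; sellers' price rises by Ps − P* = 297.5 − 229.5 = 68.
So producers capture 68/136 = 0.5 of each unit of subsidy.

Producer share = 0.5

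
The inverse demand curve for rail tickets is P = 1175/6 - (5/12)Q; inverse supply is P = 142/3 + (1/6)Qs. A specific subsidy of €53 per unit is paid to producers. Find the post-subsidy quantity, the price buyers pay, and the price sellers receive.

Pre-subsidy: 1175/6 - (5/12)Q = 142/3 + (1/6)Q gives Q* = 1782/7 and P* = 1885/21.
With the subsidy, sellers receive Ps = Pb + 53 for each unit, where Pb is the price buyers pay.
On the curves, Pb = 1175/6 - (5/12)Q and Ps = 142/3 + (1/6)Q; the wedge Ps − Pb = 53 gives 142/3 + (1/6)Q − (1175/6 - (5/12)Q) = 53, so Q' = 2418/7.
Then Pb = 1175/6 − (5/12)·(2418/7) = 1090/21 and Ps = 142/3 + (1/6)·(2418/7) = 2203/21.

Q' = 2418/7; buyers pay 1090/21; sellers receive 2203/21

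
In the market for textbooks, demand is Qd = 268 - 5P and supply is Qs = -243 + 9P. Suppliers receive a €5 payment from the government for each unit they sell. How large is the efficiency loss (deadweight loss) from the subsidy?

Deadweight loss = 1125/28

Pre-subsidy: 268 - 5P = -243 + 9P gives P* = 36.5, Q* = 85.5.
With the subsidy, sellers receive Ps = Pb + 5 for each unit, where Pb is the price buyers pay.
Supply in terms of Pb becomes Qs = -243 + 9(Pb + 5) = -198 + 9Pb. Setting this equal to demand: 268 - 5Pb = -198 + 9Pb, so Pb = 233/7.
Sellers receive Ps = 233/7 + 5 = 268/7; Q' = 268 − 5·(233/7) = 711/7.
The subsidy expands output by 711/7 − 85.5 = 225/14 past the efficient level; on those units the gap between marginal cost and willingness to pay runs from 0 up to 5.
DWL = ½ × 5 × 225/14 = 1125/28.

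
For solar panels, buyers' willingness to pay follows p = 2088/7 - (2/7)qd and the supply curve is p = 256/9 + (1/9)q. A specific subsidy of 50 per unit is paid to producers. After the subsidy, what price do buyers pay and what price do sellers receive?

Buyers pay 68; sellers receive 118

Pre-subsidy: 2088/7 - (2/7)q = 256/9 + (1/9)q gives q* = 680 and p* = 104.
With the subsidy, sellers receive ps = pb + 50 for each unit, where pb is the price buyers pay.
On the curves, pb = 2088/7 - (2/7)q and ps = 256/9 + (1/9)q; the wedge ps − pb = 50 gives 256/9 + (1/9)q − (2088/7 - (2/7)q) = 50, so q' = 806.
Then pb = 2088/7 − (2/7)·806 = 68 and ps = 256/9 + (1/9)·806 = 118.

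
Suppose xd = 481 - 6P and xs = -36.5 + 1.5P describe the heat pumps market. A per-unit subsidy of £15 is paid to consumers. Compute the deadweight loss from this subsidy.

Pre-subsidy: 481 - 6P = -36.5 + 1.5P gives P* = 69, x* = 67.
With the rebate, buyers effectively pay Pb = Ps − 15, where Ps is the price sellers receive.
Demand in terms of Ps becomes xd = 481 − 6(Ps − 15) = 571 - 6Ps. Setting this equal to supply: 571 - 6Ps = -36.5 + 1.5Ps, so Ps = 81.
Buyers pay Pb = 81 − 15 = 66; x' = -36.5 + 1.5·81 = 85.
The subsidy expands output by 85 − 67 = 18 past the efficient level; on those units the gap between marginal cost and willingness to pay runs from 0 up to 15.
DWL = ½ × 15 × 18 = 135.

Deadweight loss = £135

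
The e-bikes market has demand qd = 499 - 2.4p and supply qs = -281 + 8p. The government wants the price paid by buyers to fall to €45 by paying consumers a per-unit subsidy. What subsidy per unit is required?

Required subsidy s = €39 per unit

At a buyer price of 45, quantity demanded is 499 − 2.4·45 = 391.
Sellers supply 391 only when they receive ps with -281 + 8·ps = 391, i.e. ps = 84.
s = ps − pb = 84 − 45 = 39.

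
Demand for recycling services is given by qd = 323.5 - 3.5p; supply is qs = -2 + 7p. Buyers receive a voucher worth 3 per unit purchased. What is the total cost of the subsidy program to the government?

Government cost = 666

Pre-subsidy: 323.5 - 3.5p = -2 + 7p gives p* = 31, q* = 215.
With the rebate, buyers effectively pay pb = ps − 3, where ps is the price sellers receive.
Demand in terms of ps becomes qd = 323.5 − 3.5(ps − 3) = 334 - 3.5ps. Setting this equal to supply: 334 - 3.5ps = -2 + 7ps, so ps = 32.
Buyers pay pb = 32 − 3 = 29; q' = -2 + 7·32 = 222.
Government outlay = subsidy × quantity = 3 × 222 = 666.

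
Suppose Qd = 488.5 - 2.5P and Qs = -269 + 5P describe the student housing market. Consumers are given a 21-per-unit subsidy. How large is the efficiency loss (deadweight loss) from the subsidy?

Pre-subsidy: 488.5 - 2.5P = -269 + 5P gives P* = 101, Q* = 236.
With the rebate, buyers effectively pay Pb = Ps − 21, where Ps is the price sellers receive.
Demand in terms of Ps becomes Qd = 488.5 − 2.5(Ps − 21) = 541 - 2.5Ps. Setting this equal to supply: 541 - 2.5Ps = -269 + 5Ps, so Ps = 108.
Buyers pay Pb = 108 − 21 = 87; Q' = -269 + 5·108 = 271.
The subsidy expands output by 271 − 236 = 35 past the efficient level; on those units the gap between marginal cost and willingness to pay runs from 0 up to 21.
DWL = ½ × 21 × 35 = 367.5.

Deadweight loss = 367.5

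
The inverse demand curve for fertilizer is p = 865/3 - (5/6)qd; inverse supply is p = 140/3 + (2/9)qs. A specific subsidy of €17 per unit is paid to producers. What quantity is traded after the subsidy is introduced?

Pre-subsidy: 865/3 - (5/6)q = 140/3 + (2/9)q gives q* = 4350/19 and p* = 5560/57.
With the subsidy, sellers receive ps = pb + 17 for each unit, where pb is the price buyers pay.
On the curves, pb = 865/3 - (5/6)q and ps = 140/3 + (2/9)q; the wedge ps − pb = 17 gives 140/3 + (2/9)q − (865/3 - (5/6)q) = 17, so q' = 4656/19.
Then pb = 865/3 − (5/6)·(4656/19) = 4795/57 and ps = 140/3 + (2/9)·(4656/19) = 5764/57.

q' = 4656/19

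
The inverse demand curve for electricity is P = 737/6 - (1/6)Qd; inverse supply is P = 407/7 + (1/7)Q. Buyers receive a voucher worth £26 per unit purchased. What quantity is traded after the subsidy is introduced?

Q' = 293

Pre-subsidy: 737/6 - (1/6)Q = 407/7 + (1/7)Q gives Q* = 209 and P* = 88.
With the rebate, buyers effectively pay Pb = Ps − 26, where Ps is the price sellers receive.
On the curves, Pb = 737/6 - (1/6)Q and Ps = 407/7 + (1/7)Q; the wedge Ps − Pb = 26 gives 407/7 + (1/7)Q − (737/6 - (1/6)Q) = 26, so Q' = 293.
Then Pb = 737/6 − (1/6)·293 = 74 and Ps = 407/7 + (1/7)·293 = 100.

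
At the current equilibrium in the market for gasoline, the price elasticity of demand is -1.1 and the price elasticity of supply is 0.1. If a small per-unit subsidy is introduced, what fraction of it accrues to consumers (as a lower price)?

For a small subsidy around the equilibrium, the benefit split depends on the relative slopes, which at a point are proportional to the elasticities.
Buyer share = εs/(εs + |εd|) = 0.1/(0.1 + 1.1) = 1/12; seller share = |εd|/(εs + |εd|) = 11/12.

Consumer share = 1/12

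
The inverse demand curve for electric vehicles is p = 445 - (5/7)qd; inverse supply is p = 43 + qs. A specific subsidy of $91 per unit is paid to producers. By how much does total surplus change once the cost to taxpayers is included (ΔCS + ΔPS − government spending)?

Net change in total surplus = -57967/24

Pre-subsidy: 445 - (5/7)q = 43 + q gives q* = 234.5 and p* = 277.5.
With the subsidy, sellers receive ps = pb + 91 for each unit, where pb is the price buyers pay.
On the curves, pb = 445 - (5/7)q and ps = 43 + q; the wedge ps − pb = 91 gives 43 + q − (445 - (5/7)q) = 91, so q' = 3451/12.
Then pb = 445 − (5/7)·(3451/12) = 2875/12 and ps = 43 + 1·(3451/12) = 3967/12.
ΔCS = ½(234.5 + 3451/12)(277.5 − 2875/12) = 2850575/288; ΔPS = ½(234.5 + 3451/12)(3967/12 − 277.5) = 3990805/288.
Government spending = 91 × 3451/12 = 314041/12.
Net change = 2850575/288 + 3990805/288 − 314041/12 = -57967/24. The loss equals the DWL triangle ½·91·637/12.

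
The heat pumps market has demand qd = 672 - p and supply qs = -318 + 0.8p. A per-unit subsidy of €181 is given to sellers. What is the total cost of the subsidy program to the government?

Pre-subsidy: 672 - p = -318 + 0.8p gives p* = 550, q* = 122.
With the subsidy, sellers receive ps = pb + 181 for each unit, where pb is the price buyers pay.
Supply in terms of pb becomes qs = -318 + 0.8(pb + 181) = -173.2 + 0.8pb. Setting this equal to demand: 672 - pb = -173.2 + 0.8pb, so pb = 4226/9.
Sellers receive ps = 4226/9 + 181 = 5855/9; q' = 672 − 1·(4226/9) = 1822/9.
Government outlay = subsidy × quantity = 181 × 1822/9 = 329782/9.

Government cost = 329782/9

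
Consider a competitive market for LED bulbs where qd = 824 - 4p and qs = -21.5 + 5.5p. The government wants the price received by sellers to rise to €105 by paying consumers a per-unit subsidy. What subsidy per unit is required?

At a seller price of 105, quantity supplied is -21.5 + 5.5·105 = 556.
Buyers absorb 556 only when they pay pb with 824 − 4·pb = 556, i.e. pb = 67.
s = ps − pb = 105 − 67 = 38.

Required subsidy s = €38 per unit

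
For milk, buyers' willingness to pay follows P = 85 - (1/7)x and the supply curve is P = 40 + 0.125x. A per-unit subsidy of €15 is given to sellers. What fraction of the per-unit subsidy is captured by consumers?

Pre-subsidy: 85 - (1/7)x = 40 + 0.125x gives x* = 168 and P* = 61.
With the subsidy, sellers receive Ps = Pb + 15 for each unit, where Pb is the price buyers pay.
On the curves, Pb = 85 - (1/7)x and Ps = 40 + 0.125x; the wedge Ps − Pb = 15 gives 40 + 0.125x − (85 - (1/7)x) = 15, so x' = 224.
Then Pb = 85 − (1/7)·224 = 53 and Ps = 40 + 0.125·224 = 68.
Buyers' price falls by P* − Pb = 61 − 53 = 8; sellers' price rises by Ps − P* = 68 − 61 = 7.
So consumers capture 8/15 = 8/15 of each unit of subsidy.

Consumer share = 8/15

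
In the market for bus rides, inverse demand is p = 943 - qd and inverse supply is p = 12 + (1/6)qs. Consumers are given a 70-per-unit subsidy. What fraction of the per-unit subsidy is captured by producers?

Producer share = 1/7

Pre-subsidy: 943 - q = 12 + (1/6)q gives q* = 798 and p* = 145.
With the rebate, buyers effectively pay pb = ps − 70, where ps is the price sellers receive.
On the curves, pb = 943 - q and ps = 12 + (1/6)q; the wedge ps − pb = 70 gives 12 + (1/6)q − (943 - q) = 70, so q' = 858.
Then pb = 943 − 1·858 = 85 and ps = 12 + (1/6)·858 = 155.
Buyers' price falls by p* − pb = 145 − 85 = 60; sellers' price rises by ps − p* = 155 − 145 = 10.
So producers capture 10/70 = 1/7 of each unit of subsidy.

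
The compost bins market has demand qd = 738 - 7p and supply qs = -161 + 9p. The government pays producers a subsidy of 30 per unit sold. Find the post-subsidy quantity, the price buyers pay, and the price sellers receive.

q' = 462.8125; buyers pay 39.3125; sellers receive 69.3125

Pre-subsidy: 738 - 7p = -161 + 9p gives p* = 56.1875, q* = 344.6875.
With the subsidy, sellers receive ps = pb + 30 for each unit, where pb is the price buyers pay.
Supply in terms of pb becomes qs = -161 + 9(pb + 30) = 109 + 9pb. Setting this equal to demand: 738 - 7pb = 109 + 9pb, so pb = 39.3125.
Sellers receive ps = 39.3125 + 30 = 69.3125; q' = 738 − 7·39.3125 = 462.8125.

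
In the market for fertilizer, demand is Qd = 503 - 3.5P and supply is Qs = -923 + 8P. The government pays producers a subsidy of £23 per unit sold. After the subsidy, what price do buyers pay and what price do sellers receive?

Pre-subsidy: 503 - 3.5P = -923 + 8P gives P* = 124, Q* = 69.
With the subsidy, sellers receive Ps = Pb + 23 for each unit, where Pb is the price buyers pay.
Supply in terms of Pb becomes Qs = -923 + 8(Pb + 23) = -739 + 8Pb. Setting this equal to demand: 503 - 3.5Pb = -739 + 8Pb, so Pb = 108.
Sellers receive Ps = 108 + 23 = 131; Q' = 503 − 3.5·108 = 125.

Buyers pay £108; sellers receive £131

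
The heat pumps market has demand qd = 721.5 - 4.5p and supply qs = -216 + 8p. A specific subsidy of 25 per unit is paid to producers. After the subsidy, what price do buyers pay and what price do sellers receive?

Pre-subsidy: 721.5 - 4.5p = -216 + 8p gives p* = 75, q* = 384.
With the subsidy, sellers receive ps = pb + 25 for each unit, where pb is the price buyers pay.
Supply in terms of pb becomes qs = -216 + 8(pb + 25) = -16 + 8pb. Setting this equal to demand: 721.5 - 4.5pb = -16 + 8pb, so pb = 59.
Sellers receive ps = 59 + 25 = 84; q' = 721.5 − 4.5·59 = 456.

Buyers pay 59; sellers receive 84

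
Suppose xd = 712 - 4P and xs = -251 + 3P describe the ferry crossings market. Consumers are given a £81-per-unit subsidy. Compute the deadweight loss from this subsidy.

Pre-subsidy: 712 - 4P = -251 + 3P gives P* = 963/7, x* = 1132/7.
With the rebate, buyers effectively pay Pb = Ps − 81, where Ps is the price sellers receive.
Demand in terms of Ps becomes xd = 712 − 4(Ps − 81) = 1036 - 4Ps. Setting this equal to supply: 1036 - 4Ps = -251 + 3Ps, so Ps = 1287/7.
Buyers pay Pb = 1287/7 − 81 = 720/7; x' = -251 + 3·(1287/7) = 2104/7.
The subsidy expands output by 2104/7 − 1132/7 = 972/7 past the efficient level; on those units the gap between marginal cost and willingness to pay runs from 0 up to 81.
DWL = ½ × 81 × 972/7 = 39366/7.

Deadweight loss = 39366/7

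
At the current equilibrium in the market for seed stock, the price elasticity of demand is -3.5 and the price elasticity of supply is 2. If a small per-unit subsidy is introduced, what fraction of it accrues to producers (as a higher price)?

Producer share = 7/11

For a small subsidy around the equilibrium, the benefit split depends on the relative slopes, which at a point are proportional to the elasticities.
Buyer share = εs/(εs + |εd|) = 2/(2 + 3.5) = 4/11; seller share = |εd|/(εs + |εd|) = 7/11.
So producers capture 7/11 of the subsidy.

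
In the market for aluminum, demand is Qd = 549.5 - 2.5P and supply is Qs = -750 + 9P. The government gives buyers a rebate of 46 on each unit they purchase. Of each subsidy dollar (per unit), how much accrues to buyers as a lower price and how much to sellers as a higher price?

Buyers gain 36 per unit; sellers gain 10 per unit

Pre-subsidy: 549.5 - 2.5P = -750 + 9P gives P* = 113, Q* = 267.
With the rebate, buyers effectively pay Pb = Ps − 46, where Ps is the price sellers receive.
Demand in terms of Ps becomes Qd = 549.5 − 2.5(Ps − 46) = 664.5 - 2.5Ps. Setting this equal to supply: 664.5 - 2.5Ps = -750 + 9Ps, so Ps = 123.
Buyers pay Pb = 123 − 46 = 77; Q' = -750 + 9·123 = 357.
Buyers' price falls by P* − Pb = 113 − 77 = 36; sellers' price rises by Ps − P* = 123 − 113 = 10.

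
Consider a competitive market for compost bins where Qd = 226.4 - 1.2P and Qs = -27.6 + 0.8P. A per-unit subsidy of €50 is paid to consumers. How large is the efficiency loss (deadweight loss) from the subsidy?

Deadweight loss = €600

Pre-subsidy: 226.4 - 1.2P = -27.6 + 0.8P gives P* = 127, Q* = 74.
With the rebate, buyers effectively pay Pb = Ps − 50, where Ps is the price sellers receive.
Demand in terms of Ps becomes Qd = 226.4 − 1.2(Ps − 50) = 286.4 - 1.2Ps. Setting this equal to supply: 286.4 - 1.2Ps = -27.6 + 0.8Ps, so Ps = 157.
Buyers pay Pb = 157 − 50 = 107; Q' = -27.6 + 0.8·157 = 98.
The subsidy expands output by 98 − 74 = 24 past the efficient level; on those units the gap between marginal cost and willingness to pay runs from 0 up to 50.
DWL = ½ × 50 × 24 = 600.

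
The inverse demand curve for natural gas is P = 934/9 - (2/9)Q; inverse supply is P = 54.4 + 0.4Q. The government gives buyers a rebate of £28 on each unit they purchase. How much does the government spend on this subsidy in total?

Pre-subsidy: 934/9 - (2/9)Q = 54.4 + 0.4Q gives Q* = 1111/14 and P* = 603/7.
With the rebate, buyers effectively pay Pb = Ps − 28, where Ps is the price sellers receive.
On the curves, Pb = 934/9 - (2/9)Q and Ps = 54.4 + 0.4Q; the wedge Ps − Pb = 28 gives 54.4 + 0.4Q − (934/9 - (2/9)Q) = 28, so Q' = 1741/14.
Then Pb = 934/9 − (2/9)·(1741/14) = 533/7 and Ps = 54.4 + 0.4·(1741/14) = 729/7.
Government outlay = subsidy × quantity = 28 × 1741/14 = 3482.

Government cost = £3482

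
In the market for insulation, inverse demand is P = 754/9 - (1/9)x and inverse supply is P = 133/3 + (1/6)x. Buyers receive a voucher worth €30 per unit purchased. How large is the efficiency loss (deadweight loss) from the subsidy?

Deadweight loss = €1620

Pre-subsidy: 754/9 - (1/9)x = 133/3 + (1/6)x gives x* = 142 and P* = 68.
With the rebate, buyers effectively pay Pb = Ps − 30, where Ps is the price sellers receive.
On the curves, Pb = 754/9 - (1/9)x and Ps = 133/3 + (1/6)x; the wedge Ps − Pb = 30 gives 133/3 + (1/6)x − (754/9 - (1/9)x) = 30, so x' = 250.
Then Pb = 754/9 − (1/9)·250 = 56 and Ps = 133/3 + (1/6)·250 = 86.
The subsidy expands output by 250 − 142 = 108 past the efficient level; on those units the gap between marginal cost and willingness to pay runs from 0 up to 30.
DWL = ½ × 30 × 108 = 1620.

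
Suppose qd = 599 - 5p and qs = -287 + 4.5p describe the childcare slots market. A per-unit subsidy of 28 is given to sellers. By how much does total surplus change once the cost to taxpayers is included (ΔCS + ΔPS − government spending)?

Pre-subsidy: 599 - 5p = -287 + 4.5p gives p* = 1772/19, q* = 2521/19.
With the subsidy, sellers receive ps = pb + 28 for each unit, where pb is the price buyers pay.
Supply in terms of pb becomes qs = -287 + 4.5(pb + 28) = -161 + 4.5pb. Setting this equal to demand: 599 - 5pb = -161 + 4.5pb, so pb = 80.
Sellers receive ps = 80 + 28 = 108; q' = 599 − 5·80 = 199.
ΔCS = ½(2521/19 + 199)(1772/19 − 80) = 794052/361; ΔPS = ½(2521/19 + 199)(108 − 1772/19) = 882280/361.
Government spending = 28 × 199 = 5572.
Net change = 794052/361 + 882280/361 − 5572 = -17640/19. The loss equals the DWL triangle ½·28·1260/19.

Net change in total surplus = -17640/19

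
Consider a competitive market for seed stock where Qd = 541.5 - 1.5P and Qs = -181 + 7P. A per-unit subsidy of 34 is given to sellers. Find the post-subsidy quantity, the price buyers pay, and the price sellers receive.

Q' = 456; buyers pay 57; sellers receive 91

Pre-subsidy: 541.5 - 1.5P = -181 + 7P gives P* = 85, Q* = 414.
With the subsidy, sellers receive Ps = Pb + 34 for each unit, where Pb is the price buyers pay.
Supply in terms of Pb becomes Qs = -181 + 7(Pb + 34) = 57 + 7Pb. Setting this equal to demand: 541.5 - 1.5Pb = 57 + 7Pb, so Pb = 57.
Sellers receive Ps = 57 + 34 = 91; Q' = 541.5 − 1.5·57 = 456.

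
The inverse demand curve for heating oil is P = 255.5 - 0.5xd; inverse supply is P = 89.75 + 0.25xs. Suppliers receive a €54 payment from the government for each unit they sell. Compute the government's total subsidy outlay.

Pre-subsidy: 255.5 - 0.5x = 89.75 + 0.25x gives x* = 221 and P* = 145.
With the subsidy, sellers receive Ps = Pb + 54 for each unit, where Pb is the price buyers pay.
On the curves, Pb = 255.5 - 0.5x and Ps = 89.75 + 0.25x; the wedge Ps − Pb = 54 gives 89.75 + 0.25x − (255.5 - 0.5x) = 54, so x' = 293.
Then Pb = 255.5 − 0.5·293 = 109 and Ps = 89.75 + 0.25·293 = 163.
Government outlay = subsidy × quantity = 54 × 293 = 15822.

Government cost = €15822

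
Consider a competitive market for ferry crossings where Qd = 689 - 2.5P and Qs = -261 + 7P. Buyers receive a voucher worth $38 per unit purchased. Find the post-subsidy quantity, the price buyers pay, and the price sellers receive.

Q' = 509; buyers pay $72; sellers receive $110

Pre-subsidy: 689 - 2.5P = -261 + 7P gives P* = 100, Q* = 439.
With the rebate, buyers effectively pay Pb = Ps − 38, where Ps is the price sellers receive.
Demand in terms of Ps becomes Qd = 689 − 2.5(Ps − 38) = 784 - 2.5Ps. Setting this equal to supply: 784 - 2.5Ps = -261 + 7Ps, so Ps = 110.
Buyers pay Pb = 110 − 38 = 72; Q' = -261 + 7·110 = 509.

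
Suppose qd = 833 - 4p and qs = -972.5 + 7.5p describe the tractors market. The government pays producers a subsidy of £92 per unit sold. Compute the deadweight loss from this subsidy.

Deadweight loss = £11040

Pre-subsidy: 833 - 4p = -972.5 + 7.5p gives p* = 157, q* = 205.
With the subsidy, sellers receive ps = pb + 92 for each unit, where pb is the price buyers pay.
Supply in terms of pb becomes qs = -972.5 + 7.5(pb + 92) = -282.5 + 7.5pb. Setting this equal to demand: 833 - 4pb = -282.5 + 7.5pb, so pb = 97.
Sellers receive ps = 97 + 92 = 189; q' = 833 − 4·97 = 445.
The subsidy expands output by 445 − 205 = 240 past the efficient level; on those units the gap between marginal cost and willingness to pay runs from 0 up to 92.
DWL = ½ × 92 × 240 = 11040.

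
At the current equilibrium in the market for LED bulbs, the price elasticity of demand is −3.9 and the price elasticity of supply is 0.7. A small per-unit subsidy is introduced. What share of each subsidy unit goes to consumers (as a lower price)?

Consumer share = 7/46

For a small subsidy around the equilibrium, the benefit split depends on the relative slopes, which at a point are proportional to the elasticities.
Buyer share = εs/(εs + |εd|) = 0.7/(0.7 + 3.9) = 7/46; seller share = |εd|/(εs + |εd|) = 39/46.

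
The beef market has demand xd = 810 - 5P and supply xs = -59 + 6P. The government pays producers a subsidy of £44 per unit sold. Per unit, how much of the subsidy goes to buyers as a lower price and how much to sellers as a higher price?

Buyers gain £24 per unit; sellers gain £20 per unit

Pre-subsidy: 810 - 5P = -59 + 6P gives P* = 79, x* = 415.
With the subsidy, sellers receive Ps = Pb + 44 for each unit, where Pb is the price buyers pay.
Supply in terms of Pb becomes xs = -59 + 6(Pb + 44) = 205 + 6Pb. Setting this equal to demand: 810 - 5Pb = 205 + 6Pb, so Pb = 55.
Sellers receive Ps = 55 + 44 = 99; x' = 810 − 5·55 = 535.
Buyers' price falls by P* − Pb = 79 − 55 = 24; sellers' price rises by Ps − P* = 99 − 79 = 20.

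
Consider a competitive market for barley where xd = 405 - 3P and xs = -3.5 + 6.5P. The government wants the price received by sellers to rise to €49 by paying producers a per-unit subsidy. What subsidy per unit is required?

At a seller price of 49, quantity supplied is -3.5 + 6.5·49 = 315.
Buyers absorb 315 only when they pay Pb with 405 − 3·Pb = 315, i.e. Pb = 30.
s = Ps − Pb = 49 − 30 = 19.

Required subsidy s = €19 per unit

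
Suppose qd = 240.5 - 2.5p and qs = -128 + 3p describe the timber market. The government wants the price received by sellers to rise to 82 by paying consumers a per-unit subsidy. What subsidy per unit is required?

At a seller price of 82, quantity supplied is -128 + 3·82 = 118.
Buyers absorb 118 only when they pay pb with 240.5 − 2.5·pb = 118, i.e. pb = 49.
s = ps − pb = 82 − 49 = 33.

Required subsidy s = 33 per unit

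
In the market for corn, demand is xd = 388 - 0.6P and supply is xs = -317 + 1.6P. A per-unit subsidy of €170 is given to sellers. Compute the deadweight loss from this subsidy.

Deadweight loss = 69360/11

Pre-subsidy: 388 - 0.6P = -317 + 1.6P gives P* = 3525/11, x* = 2153/11.
With the subsidy, sellers receive Ps = Pb + 170 for each unit, where Pb is the price buyers pay.
Supply in terms of Pb becomes xs = -317 + 1.6(Pb + 170) = -45 + 1.6Pb. Setting this equal to demand: 388 - 0.6Pb = -45 + 1.6Pb, so Pb = 2165/11.
Sellers receive Ps = 2165/11 + 170 = 4035/11; x' = 388 − 0.6·(2165/11) = 2969/11.
The subsidy expands output by 2969/11 − 2153/11 = 816/11 past the efficient level; on those units the gap between marginal cost and willingness to pay runs from 0 up to 170.
DWL = ½ × 170 × 816/11 = 69360/11.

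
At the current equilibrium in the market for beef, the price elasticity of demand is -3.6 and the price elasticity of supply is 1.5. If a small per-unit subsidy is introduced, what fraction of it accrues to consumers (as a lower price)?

Consumer share = 5/17

For a small subsidy around the equilibrium, the benefit split depends on the relative slopes, which at a point are proportional to the elasticities.
Buyer share = εs/(εs + |εd|) = 1.5/(1.5 + 3.6) = 5/17; seller share = |εd|/(εs + |εd|) = 12/17.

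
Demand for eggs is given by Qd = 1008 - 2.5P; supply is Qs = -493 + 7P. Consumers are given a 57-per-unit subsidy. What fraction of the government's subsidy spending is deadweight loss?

Pre-subsidy: 1008 - 2.5P = -493 + 7P gives P* = 158, Q* = 613.
With the rebate, buyers effectively pay Pb = Ps − 57, where Ps is the price sellers receive.
Demand in terms of Ps becomes Qd = 1008 − 2.5(Ps − 57) = 1150.5 - 2.5Ps. Setting this equal to supply: 1150.5 - 2.5Ps = -493 + 7Ps, so Ps = 173.
Buyers pay Pb = 173 − 57 = 116; Q' = -493 + 7·173 = 718.
ΔCS = ½(613 + 718)(158 − 116) = 27951; ΔPS = ½(613 + 718)(173 − 158) = 9982.5.
Government spending = 57 × 718 = 40926.
DWL = ½ × 57 × (718 − 613) = 2992.5; fraction = 2992.5 / 40926 = 105/1436.

DWL / government spending = 105/1436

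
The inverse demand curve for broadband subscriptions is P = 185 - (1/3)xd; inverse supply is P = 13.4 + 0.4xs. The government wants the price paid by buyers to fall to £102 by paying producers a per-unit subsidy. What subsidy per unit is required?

At a buyer price of 102, quantity demanded is 555 − 3·102 = 249.
Sellers supply 249 only when they receive Ps = 13.4 + 0.4·249 = 113.
s = Ps − Pb = 113 − 102 = 11.

Required subsidy s = £11 per unit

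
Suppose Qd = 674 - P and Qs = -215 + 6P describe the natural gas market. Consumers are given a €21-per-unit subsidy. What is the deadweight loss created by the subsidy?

Pre-subsidy: 674 - P = -215 + 6P gives P* = 127, Q* = 547.
With the rebate, buyers effectively pay Pb = Ps − 21, where Ps is the price sellers receive.
Demand in terms of Ps becomes Qd = 674 − 1(Ps − 21) = 695 - Ps. Setting this equal to supply: 695 - Ps = -215 + 6Ps, so Ps = 130.
Buyers pay Pb = 130 − 21 = 109; Q' = -215 + 6·130 = 565.
The subsidy expands output by 565 − 547 = 18 past the efficient level; on those units the gap between marginal cost and willingness to pay runs from 0 up to 21.
DWL = ½ × 21 × 18 = 189.

Deadweight loss = €189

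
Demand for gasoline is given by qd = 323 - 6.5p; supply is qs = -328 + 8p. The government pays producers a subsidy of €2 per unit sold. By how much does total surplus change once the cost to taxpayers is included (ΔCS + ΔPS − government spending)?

Net change in total surplus = -208/29

Pre-subsidy: 323 - 6.5p = -328 + 8p gives p* = 1302/29, q* = 904/29.
With the subsidy, sellers receive ps = pb + 2 for each unit, where pb is the price buyers pay.
Supply in terms of pb becomes qs = -328 + 8(pb + 2) = -312 + 8pb. Setting this equal to demand: 323 - 6.5pb = -312 + 8pb, so pb = 1270/29.
Sellers receive ps = 1270/29 + 2 = 1328/29; q' = 323 − 6.5·(1270/29) = 1112/29.
ΔCS = ½(904/29 + 1112/29)(1302/29 − 1270/29) = 32256/841; ΔPS = ½(904/29 + 1112/29)(1328/29 − 1302/29) = 26208/841.
Government spending = 2 × 1112/29 = 2224/29.
Net change = 32256/841 + 26208/841 − 2224/29 = -208/29. The loss equals the DWL triangle ½·2·208/29.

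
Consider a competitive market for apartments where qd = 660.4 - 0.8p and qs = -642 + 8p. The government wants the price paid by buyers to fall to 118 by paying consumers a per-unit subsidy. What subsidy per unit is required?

At a buyer price of 118, quantity demanded is 660.4 − 0.8·118 = 566.
Sellers supply 566 only when they receive ps with -642 + 8·ps = 566, i.e. ps = 151.
s = ps − pb = 151 − 118 = 33.

Required subsidy s = 33 per unit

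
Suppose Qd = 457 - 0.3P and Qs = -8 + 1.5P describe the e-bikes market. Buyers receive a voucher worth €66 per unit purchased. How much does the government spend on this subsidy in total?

Pre-subsidy: 457 - 0.3P = -8 + 1.5P gives P* = 775/3, Q* = 379.5.
With the rebate, buyers effectively pay Pb = Ps − 66, where Ps is the price sellers receive.
Demand in terms of Ps becomes Qd = 457 − 0.3(Ps − 66) = 476.8 - 0.3Ps. Setting this equal to supply: 476.8 - 0.3Ps = -8 + 1.5Ps, so Ps = 808/3.
Buyers pay Pb = 808/3 − 66 = 610/3; Q' = -8 + 1.5·(808/3) = 396.
Government outlay = subsidy × quantity = 66 × 396 = 26136.

Government cost = €26136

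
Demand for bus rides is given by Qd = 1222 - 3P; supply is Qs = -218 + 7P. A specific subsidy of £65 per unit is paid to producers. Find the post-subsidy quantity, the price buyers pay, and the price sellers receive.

Pre-subsidy: 1222 - 3P = -218 + 7P gives P* = 144, Q* = 790.
With the subsidy, sellers receive Ps = Pb + 65 for each unit, where Pb is the price buyers pay.
Supply in terms of Pb becomes Qs = -218 + 7(Pb + 65) = 237 + 7Pb. Setting this equal to demand: 1222 - 3Pb = 237 + 7Pb, so Pb = 98.5.
Sellers receive Ps = 98.5 + 65 = 163.5; Q' = 1222 − 3·98.5 = 926.5.

Q' = 926.5; buyers pay £98.5; sellers receive £163.5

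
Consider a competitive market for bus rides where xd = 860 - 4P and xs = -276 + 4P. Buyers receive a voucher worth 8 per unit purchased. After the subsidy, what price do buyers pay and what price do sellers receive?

Pre-subsidy: 860 - 4P = -276 + 4P gives P* = 142, x* = 292.
With the rebate, buyers effectively pay Pb = Ps − 8, where Ps is the price sellers receive.
Demand in terms of Ps becomes xd = 860 − 4(Ps − 8) = 892 - 4Ps. Setting this equal to supply: 892 - 4Ps = -276 + 4Ps, so Ps = 146.
Buyers pay Pb = 146 − 8 = 138; x' = -276 + 4·146 = 308.

Buyers pay 138; sellers receive 146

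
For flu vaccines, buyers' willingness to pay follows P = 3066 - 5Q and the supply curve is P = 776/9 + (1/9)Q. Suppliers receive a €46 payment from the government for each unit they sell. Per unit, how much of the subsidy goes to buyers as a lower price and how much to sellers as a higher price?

Pre-subsidy: 3066 - 5Q = 776/9 + (1/9)Q gives Q* = 583 and P* = 151.
With the subsidy, sellers receive Ps = Pb + 46 for each unit, where Pb is the price buyers pay.
On the curves, Pb = 3066 - 5Q and Ps = 776/9 + (1/9)Q; the wedge Ps − Pb = 46 gives 776/9 + (1/9)Q − (3066 - 5Q) = 46, so Q' = 592.
Then Pb = 3066 − 5·592 = 106 and Ps = 776/9 + (1/9)·592 = 152.
Buyers' price falls by P* − Pb = 151 − 106 = 45; sellers' price rises by Ps − P* = 152 − 151 = 1.

Buyers gain €45 per unit; sellers gain €1 per unit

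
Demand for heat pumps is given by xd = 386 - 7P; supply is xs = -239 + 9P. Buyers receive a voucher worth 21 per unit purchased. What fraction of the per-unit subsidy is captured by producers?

Producer share = 0.4375

Pre-subsidy: 386 - 7P = -239 + 9P gives P* = 39.0625, x* = 112.5625.
With the rebate, buyers effectively pay Pb = Ps − 21, where Ps is the price sellers receive.
Demand in terms of Ps becomes xd = 386 − 7(Ps − 21) = 533 - 7Ps. Setting this equal to supply: 533 - 7Ps = -239 + 9Ps, so Ps = 48.25.
Buyers pay Pb = 48.25 − 21 = 27.25; x' = -239 + 9·48.25 = 195.25.
Buyers' price falls by P* − Pb = 39.0625 − 27.25 = 11.8125; sellers' price rises by Ps − P* = 48.25 − 39.0625 = 9.1875.
So producers capture 9.1875/21 = 0.4375 of each unit of subsidy.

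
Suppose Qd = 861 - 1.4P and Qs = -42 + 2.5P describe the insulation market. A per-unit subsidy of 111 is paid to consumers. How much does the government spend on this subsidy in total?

Government cost = 918414/13

Pre-subsidy: 861 - 1.4P = -42 + 2.5P gives P* = 3010/13, Q* = 6979/13.
With the rebate, buyers effectively pay Pb = Ps − 111, where Ps is the price sellers receive.
Demand in terms of Ps becomes Qd = 861 − 1.4(Ps − 111) = 1016.4 - 1.4Ps. Setting this equal to supply: 1016.4 - 1.4Ps = -42 + 2.5Ps, so Ps = 3528/13.
Buyers pay Pb = 3528/13 − 111 = 2085/13; Q' = -42 + 2.5·(3528/13) = 8274/13.
Government outlay = subsidy × quantity = 111 × 8274/13 = 918414/13.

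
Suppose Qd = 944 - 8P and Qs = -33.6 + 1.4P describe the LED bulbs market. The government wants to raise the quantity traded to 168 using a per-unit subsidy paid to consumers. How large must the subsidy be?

Required subsidy s = 47 per unit

At Q = 168, invert demand for the buyer price: Pb = (944 − 168)/8 = 97; invert supply for the seller price: Ps = (168 − (-33.6))/1.4 = 144.
The subsidy must fill the gap: s = Ps − Pb = 144 − 97 = 47.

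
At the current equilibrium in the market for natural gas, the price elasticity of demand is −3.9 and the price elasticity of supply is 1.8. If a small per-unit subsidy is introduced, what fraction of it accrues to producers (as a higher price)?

For a small subsidy around the equilibrium, the benefit split depends on the relative slopes, which at a point are proportional to the elasticities.
Buyer share = εs/(εs + |εd|) = 1.8/(1.8 + 3.9) = 6/19; seller share = |εd|/(εs + |εd|) = 13/19.
So producers capture 13/19 of the subsidy.

Producer share = 13/19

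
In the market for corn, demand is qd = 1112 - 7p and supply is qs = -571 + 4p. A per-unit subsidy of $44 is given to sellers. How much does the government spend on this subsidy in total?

Government cost = $6732

Pre-subsidy: 1112 - 7p = -571 + 4p gives p* = 153, q* = 41.
With the subsidy, sellers receive ps = pb + 44 for each unit, where pb is the price buyers pay.
Supply in terms of pb becomes qs = -571 + 4(pb + 44) = -395 + 4pb. Setting this equal to demand: 1112 - 7pb = -395 + 4pb, so pb = 137.
Sellers receive ps = 137 + 44 = 181; q' = 1112 − 7·137 = 153.
Government outlay = subsidy × quantity = 44 × 153 = 6732.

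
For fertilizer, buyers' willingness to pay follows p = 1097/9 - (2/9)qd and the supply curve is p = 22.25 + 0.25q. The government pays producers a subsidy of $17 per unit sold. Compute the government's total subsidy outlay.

Government cost = $4199

Pre-subsidy: 1097/9 - (2/9)q = 22.25 + 0.25q gives q* = 211 and p* = 75.
With the subsidy, sellers receive ps = pb + 17 for each unit, where pb is the price buyers pay.
On the curves, pb = 1097/9 - (2/9)q and ps = 22.25 + 0.25q; the wedge ps − pb = 17 gives 22.25 + 0.25q − (1097/9 - (2/9)q) = 17, so q' = 247.
Then pb = 1097/9 − (2/9)·247 = 67 and ps = 22.25 + 0.25·247 = 84.
Government outlay = subsidy × quantity = 17 × 247 = 4199.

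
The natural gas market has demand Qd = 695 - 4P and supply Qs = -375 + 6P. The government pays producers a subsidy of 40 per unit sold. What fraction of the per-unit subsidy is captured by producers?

Producer share = 0.4

Pre-subsidy: 695 - 4P = -375 + 6P gives P* = 107, Q* = 267.
With the subsidy, sellers receive Ps = Pb + 40 for each unit, where Pb is the price buyers pay.
Supply in terms of Pb becomes Qs = -375 + 6(Pb + 40) = -135 + 6Pb. Setting this equal to demand: 695 - 4Pb = -135 + 6Pb, so Pb = 83.
Sellers receive Ps = 83 + 40 = 123; Q' = 695 − 4·83 = 363.
Buyers' price falls by P* − Pb = 107 − 83 = 24; sellers' price rises by Ps − P* = 123 − 107 = 16.
So producers capture 16/40 = 0.4 of each unit of subsidy.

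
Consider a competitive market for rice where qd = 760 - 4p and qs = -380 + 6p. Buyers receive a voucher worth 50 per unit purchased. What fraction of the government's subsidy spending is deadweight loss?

Pre-subsidy: 760 - 4p = -380 + 6p gives p* = 114, q* = 304.
With the rebate, buyers effectively pay pb = ps − 50, where ps is the price sellers receive.
Demand in terms of ps becomes qd = 760 − 4(ps − 50) = 960 - 4ps. Setting this equal to supply: 960 - 4ps = -380 + 6ps, so ps = 134.
Buyers pay pb = 134 − 50 = 84; q' = -380 + 6·134 = 424.
ΔCS = ½(304 + 424)(114 − 84) = 10920; ΔPS = ½(304 + 424)(134 − 114) = 7280.
Government spending = 50 × 424 = 21200.
DWL = ½ × 50 × (424 − 304) = 3000; fraction = 3000 / 21200 = 15/106.

DWL / government spending = 15/106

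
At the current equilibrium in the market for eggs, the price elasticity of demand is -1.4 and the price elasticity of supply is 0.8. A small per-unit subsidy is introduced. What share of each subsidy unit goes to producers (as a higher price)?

Producer share = 7/11

For a small subsidy around the equilibrium, the benefit split depends on the relative slopes, which at a point are proportional to the elasticities.
Buyer share = εs/(εs + |εd|) = 0.8/(0.8 + 1.4) = 4/11; seller share = |εd|/(εs + |εd|) = 7/11.
So producers capture 7/11 of the subsidy.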